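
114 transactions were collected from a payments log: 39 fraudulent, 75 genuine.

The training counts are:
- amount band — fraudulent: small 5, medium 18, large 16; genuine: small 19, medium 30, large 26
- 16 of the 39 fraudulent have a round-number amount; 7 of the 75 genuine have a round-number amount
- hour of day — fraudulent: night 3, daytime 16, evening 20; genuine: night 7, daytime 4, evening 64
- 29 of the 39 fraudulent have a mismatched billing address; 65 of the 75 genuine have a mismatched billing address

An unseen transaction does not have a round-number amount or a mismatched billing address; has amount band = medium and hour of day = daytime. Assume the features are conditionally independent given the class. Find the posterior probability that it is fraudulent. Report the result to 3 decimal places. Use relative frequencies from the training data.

0.852

fraudulent: (39/114) × (18/39) × (23/39) × (16/39) × (10/39) ≈ 0.00979539
genuine: (75/114) × (30/75) × (68/75) × (4/75) × (10/75) ≈ 0.00169669
P(fraudulent | x) = 0.00979539 / 0.01149208 ≈ 0.852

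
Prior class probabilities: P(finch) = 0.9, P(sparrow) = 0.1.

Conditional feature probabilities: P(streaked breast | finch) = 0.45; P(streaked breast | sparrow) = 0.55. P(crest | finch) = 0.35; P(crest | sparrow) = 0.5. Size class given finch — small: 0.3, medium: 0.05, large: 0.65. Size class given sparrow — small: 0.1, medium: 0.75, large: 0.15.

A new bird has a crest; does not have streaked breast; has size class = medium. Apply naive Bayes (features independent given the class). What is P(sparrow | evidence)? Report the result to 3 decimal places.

0.661

finch: 0.9 × (1−0.45) × 0.35 × 0.05 = 0.0086625
sparrow: 0.1 × (1−0.55) × 0.5 × 0.75 = 0.016875
P(sparrow | x) = 0.016875 / 0.0255375 ≈ 0.661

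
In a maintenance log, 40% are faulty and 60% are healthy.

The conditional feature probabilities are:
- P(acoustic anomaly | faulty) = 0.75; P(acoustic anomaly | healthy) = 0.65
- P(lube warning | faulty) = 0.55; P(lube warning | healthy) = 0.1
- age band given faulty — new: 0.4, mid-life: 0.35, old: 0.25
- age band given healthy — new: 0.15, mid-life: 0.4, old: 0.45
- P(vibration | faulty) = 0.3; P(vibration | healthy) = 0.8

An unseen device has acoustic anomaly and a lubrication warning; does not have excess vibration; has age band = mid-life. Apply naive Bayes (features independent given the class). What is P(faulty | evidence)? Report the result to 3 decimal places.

0.928

faulty: 0.4 × 0.75 × 0.55 × 0.35 × (1−0.3) = 0.040425
healthy: 0.6 × 0.65 × 0.1 × 0.4 × (1−0.8) = 0.00312
P(faulty | x) = 0.040425 / 0.043545 ≈ 0.928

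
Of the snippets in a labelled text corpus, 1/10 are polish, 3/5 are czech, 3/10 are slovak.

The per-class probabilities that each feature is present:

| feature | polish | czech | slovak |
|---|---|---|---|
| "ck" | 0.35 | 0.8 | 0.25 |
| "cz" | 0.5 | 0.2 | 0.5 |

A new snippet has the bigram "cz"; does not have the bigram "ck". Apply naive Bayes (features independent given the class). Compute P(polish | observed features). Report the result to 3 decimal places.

polish: 0.1 × (1−0.35) × 0.5 = 0.0325
czech: 0.6 × (1−0.8) × 0.2 = 0.024
slovak: 0.3 × (1−0.25) × 0.5 = 0.1125
P(polish | x) = 0.0325 / 0.169 ≈ 0.192

0.192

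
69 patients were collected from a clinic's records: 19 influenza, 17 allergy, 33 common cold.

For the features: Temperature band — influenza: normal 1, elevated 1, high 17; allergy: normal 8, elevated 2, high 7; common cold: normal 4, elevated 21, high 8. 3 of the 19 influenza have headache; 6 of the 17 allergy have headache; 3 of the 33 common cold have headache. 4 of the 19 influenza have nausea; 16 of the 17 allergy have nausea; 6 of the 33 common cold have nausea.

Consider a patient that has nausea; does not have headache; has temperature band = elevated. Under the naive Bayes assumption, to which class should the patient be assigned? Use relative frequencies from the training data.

influenza: (19/69) × (1/19) × (16/19) × (4/19) ≈ 0.00256935
allergy: (17/69) × (2/17) × (11/17) × (16/17) ≈ 0.0176521
common cold: (33/69) × (21/33) × (30/33) × (6/33) ≈ 0.0503054
Highest score → common cold.

common cold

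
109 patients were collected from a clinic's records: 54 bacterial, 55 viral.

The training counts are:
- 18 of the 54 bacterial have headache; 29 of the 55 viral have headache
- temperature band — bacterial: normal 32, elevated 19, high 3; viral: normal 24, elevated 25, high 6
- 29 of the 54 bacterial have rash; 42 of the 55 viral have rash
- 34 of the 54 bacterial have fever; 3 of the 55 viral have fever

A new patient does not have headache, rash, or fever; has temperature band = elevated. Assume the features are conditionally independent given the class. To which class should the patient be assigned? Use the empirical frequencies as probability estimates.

bacterial: (54/109) × (36/54) × (19/54) × (25/54) × (20/54) ≈ 0.0199259
viral: (55/109) × (26/55) × (25/55) × (13/55) × (52/55) ≈ 0.0242296
Highest score → viral.

viral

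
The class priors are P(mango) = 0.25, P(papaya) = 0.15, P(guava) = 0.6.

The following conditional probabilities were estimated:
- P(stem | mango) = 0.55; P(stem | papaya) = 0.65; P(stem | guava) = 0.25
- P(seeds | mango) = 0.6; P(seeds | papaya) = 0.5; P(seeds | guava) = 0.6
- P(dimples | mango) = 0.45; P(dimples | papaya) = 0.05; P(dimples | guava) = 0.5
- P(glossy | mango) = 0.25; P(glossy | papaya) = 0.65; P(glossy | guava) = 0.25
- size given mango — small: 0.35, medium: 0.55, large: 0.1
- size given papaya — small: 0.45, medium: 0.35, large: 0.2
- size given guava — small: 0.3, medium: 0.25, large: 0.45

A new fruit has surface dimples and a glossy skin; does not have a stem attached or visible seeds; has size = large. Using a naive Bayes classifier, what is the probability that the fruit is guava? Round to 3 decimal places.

0.937

mango: 0.25 × (1−0.55) × (1−0.6) × 0.45 × 0.25 × 0.1 = 0.00050625
papaya: 0.15 × (1−0.65) × (1−0.5) × 0.05 × 0.65 × 0.2 = 0.000170625
guava: 0.6 × (1−0.25) × (1−0.6) × 0.5 × 0.25 × 0.45 = 0.010125
P(guava | x) = 0.010125 / 0.010801875 ≈ 0.937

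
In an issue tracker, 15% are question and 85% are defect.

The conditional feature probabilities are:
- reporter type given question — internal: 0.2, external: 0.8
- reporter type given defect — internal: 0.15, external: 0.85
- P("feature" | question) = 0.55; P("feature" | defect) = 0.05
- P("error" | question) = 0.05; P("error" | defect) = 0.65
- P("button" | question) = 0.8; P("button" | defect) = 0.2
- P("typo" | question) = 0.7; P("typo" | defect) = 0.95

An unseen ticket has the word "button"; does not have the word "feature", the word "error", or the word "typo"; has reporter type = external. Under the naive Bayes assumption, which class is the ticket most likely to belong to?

question: 0.15 × 0.8 × (1−0.55) × (1−0.05) × 0.8 × (1−0.7) = 0.012312
defect: 0.85 × 0.85 × (1−0.05) × (1−0.65) × 0.2 × (1−0.95) = 0.0024023125
Highest score → question.

question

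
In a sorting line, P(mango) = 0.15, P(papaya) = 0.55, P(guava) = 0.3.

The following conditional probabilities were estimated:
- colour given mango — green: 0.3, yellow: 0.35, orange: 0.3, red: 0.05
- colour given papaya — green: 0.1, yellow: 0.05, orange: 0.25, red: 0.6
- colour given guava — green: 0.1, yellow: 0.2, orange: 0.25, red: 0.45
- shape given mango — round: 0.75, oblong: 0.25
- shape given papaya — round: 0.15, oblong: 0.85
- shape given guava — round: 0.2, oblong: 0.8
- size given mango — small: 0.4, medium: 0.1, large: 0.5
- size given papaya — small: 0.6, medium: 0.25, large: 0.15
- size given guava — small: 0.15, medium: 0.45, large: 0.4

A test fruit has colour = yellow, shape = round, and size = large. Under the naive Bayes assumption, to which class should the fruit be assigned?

mango: 0.15 × 0.35 × 0.75 × 0.5 = 0.0196875
papaya: 0.55 × 0.05 × 0.15 × 0.15 = 0.00061875
guava: 0.3 × 0.2 × 0.2 × 0.4 = 0.0048
Highest score → mango.

mango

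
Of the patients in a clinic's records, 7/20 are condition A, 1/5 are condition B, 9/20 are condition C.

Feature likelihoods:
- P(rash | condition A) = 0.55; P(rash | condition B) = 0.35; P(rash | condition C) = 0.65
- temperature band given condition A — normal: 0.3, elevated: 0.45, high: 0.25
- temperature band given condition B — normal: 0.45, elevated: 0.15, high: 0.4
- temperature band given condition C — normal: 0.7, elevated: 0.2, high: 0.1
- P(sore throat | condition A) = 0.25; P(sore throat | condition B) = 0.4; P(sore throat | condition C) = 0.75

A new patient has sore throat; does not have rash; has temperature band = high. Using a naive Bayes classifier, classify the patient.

condition B

condition A: 0.35 × (1−0.55) × 0.25 × 0.25 = 0.00984375
condition B: 0.2 × (1−0.35) × 0.4 × 0.4 = 0.0208
condition C: 0.45 × (1−0.65) × 0.1 × 0.75 = 0.0118125
Highest score → condition B.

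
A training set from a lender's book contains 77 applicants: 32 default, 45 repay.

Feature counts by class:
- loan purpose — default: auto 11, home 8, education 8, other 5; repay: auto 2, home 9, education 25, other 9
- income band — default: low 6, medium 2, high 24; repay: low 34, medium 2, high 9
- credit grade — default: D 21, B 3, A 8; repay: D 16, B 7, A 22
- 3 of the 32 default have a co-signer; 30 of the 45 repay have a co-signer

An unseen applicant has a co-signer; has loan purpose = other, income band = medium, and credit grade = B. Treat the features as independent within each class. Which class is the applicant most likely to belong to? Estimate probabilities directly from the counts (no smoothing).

repay

default: (32/77) × (5/32) × (2/32) × (3/32) × (3/32) ≈ 0.0000356699
repay: (45/77) × (9/45) × (2/45) × (7/45) × (30/45) ≈ 0.000538721
Highest score → repay.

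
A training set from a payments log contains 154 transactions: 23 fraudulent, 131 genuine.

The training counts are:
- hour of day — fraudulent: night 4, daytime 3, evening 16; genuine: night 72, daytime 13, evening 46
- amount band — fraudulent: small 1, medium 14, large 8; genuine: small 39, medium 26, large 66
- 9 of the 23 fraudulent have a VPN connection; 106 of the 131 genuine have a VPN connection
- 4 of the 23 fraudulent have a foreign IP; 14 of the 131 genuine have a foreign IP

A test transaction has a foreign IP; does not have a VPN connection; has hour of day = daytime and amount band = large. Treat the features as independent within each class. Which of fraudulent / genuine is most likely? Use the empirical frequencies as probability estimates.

genuine

fraudulent: (23/154) × (3/23) × (8/23) × (14/23) × (4/23) ≈ 0.00071729
genuine: (131/154) × (13/131) × (66/131) × (25/131) × (14/131) ≈ 0.000867403
Highest score → genuine.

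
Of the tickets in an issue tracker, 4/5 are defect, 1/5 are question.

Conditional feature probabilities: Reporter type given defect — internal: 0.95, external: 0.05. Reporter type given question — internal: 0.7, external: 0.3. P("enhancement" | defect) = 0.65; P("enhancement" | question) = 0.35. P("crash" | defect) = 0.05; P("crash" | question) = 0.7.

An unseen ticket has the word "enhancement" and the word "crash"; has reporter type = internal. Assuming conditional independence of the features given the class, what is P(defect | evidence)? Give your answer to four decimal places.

defect: 0.8 × 0.95 × 0.65 × 0.05 = 0.0247
question: 0.2 × 0.7 × 0.35 × 0.7 = 0.0343
P(defect | x) = 0.0247 / 0.059 ≈ 0.4186

0.4186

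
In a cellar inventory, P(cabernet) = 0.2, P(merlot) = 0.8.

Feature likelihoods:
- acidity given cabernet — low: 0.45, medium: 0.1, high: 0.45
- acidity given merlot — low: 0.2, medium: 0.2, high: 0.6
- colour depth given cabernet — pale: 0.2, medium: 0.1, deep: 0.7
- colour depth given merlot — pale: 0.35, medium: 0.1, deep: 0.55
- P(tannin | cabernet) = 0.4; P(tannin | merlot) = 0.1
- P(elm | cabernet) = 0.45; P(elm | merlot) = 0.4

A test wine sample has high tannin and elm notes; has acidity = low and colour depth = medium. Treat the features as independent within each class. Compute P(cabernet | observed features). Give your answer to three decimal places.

0.717

cabernet: 0.2 × 0.45 × 0.1 × 0.4 × 0.45 = 0.00162
merlot: 0.8 × 0.2 × 0.1 × 0.1 × 0.4 = 0.00064
P(cabernet | x) = 0.00162 / 0.00226 ≈ 0.717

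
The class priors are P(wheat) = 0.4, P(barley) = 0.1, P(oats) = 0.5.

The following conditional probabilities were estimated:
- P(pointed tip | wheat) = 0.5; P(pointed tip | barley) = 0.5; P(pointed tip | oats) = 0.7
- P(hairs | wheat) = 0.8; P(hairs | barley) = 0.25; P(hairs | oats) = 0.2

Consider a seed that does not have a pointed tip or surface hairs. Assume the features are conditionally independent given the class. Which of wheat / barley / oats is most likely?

oats

wheat: 0.4 × (1−0.5) × (1−0.8) = 0.04
barley: 0.1 × (1−0.5) × (1−0.25) = 0.0375
oats: 0.5 × (1−0.7) × (1−0.2) = 0.12
Highest score → oats.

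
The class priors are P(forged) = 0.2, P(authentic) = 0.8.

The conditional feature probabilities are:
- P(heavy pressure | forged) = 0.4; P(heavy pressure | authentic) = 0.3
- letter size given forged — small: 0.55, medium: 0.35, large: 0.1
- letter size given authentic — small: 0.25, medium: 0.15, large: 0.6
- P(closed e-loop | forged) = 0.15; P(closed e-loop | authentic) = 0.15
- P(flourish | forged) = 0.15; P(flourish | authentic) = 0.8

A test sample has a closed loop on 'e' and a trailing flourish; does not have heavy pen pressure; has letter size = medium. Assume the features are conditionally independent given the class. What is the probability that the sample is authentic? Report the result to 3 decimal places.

forged: 0.2 × (1−0.4) × 0.35 × 0.15 × 0.15 = 0.000945
authentic: 0.8 × (1−0.3) × 0.15 × 0.15 × 0.8 = 0.01008
P(authentic | x) = 0.01008 / 0.011025 ≈ 0.914

0.914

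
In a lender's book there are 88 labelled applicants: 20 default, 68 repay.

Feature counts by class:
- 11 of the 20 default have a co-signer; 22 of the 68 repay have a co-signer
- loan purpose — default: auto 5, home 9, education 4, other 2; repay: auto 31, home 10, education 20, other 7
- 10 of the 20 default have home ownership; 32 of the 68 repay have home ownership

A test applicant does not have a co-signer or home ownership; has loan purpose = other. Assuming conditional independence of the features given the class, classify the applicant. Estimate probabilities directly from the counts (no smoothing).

default: (20/88) × (9/20) × (2/20) × (10/20) ≈ 0.00511364
repay: (68/88) × (46/68) × (7/68) × (36/68) ≈ 0.0284877
Highest score → repay.

repay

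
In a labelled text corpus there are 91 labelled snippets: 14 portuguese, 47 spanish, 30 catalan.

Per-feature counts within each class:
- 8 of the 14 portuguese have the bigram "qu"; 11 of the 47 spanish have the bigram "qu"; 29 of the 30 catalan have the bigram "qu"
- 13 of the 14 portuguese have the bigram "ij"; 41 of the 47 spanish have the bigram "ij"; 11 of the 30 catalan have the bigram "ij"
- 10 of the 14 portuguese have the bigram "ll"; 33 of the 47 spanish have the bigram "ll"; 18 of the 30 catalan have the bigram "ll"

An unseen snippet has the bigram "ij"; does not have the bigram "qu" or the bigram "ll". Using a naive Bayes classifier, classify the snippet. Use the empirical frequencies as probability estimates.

spanish

portuguese: (14/91) × (6/14) × (13/14) × (4/14) ≈ 0.0174927
spanish: (47/91) × (36/47) × (41/47) × (14/47) ≈ 0.102796
catalan: (30/91) × (1/30) × (11/30) × (12/30) ≈ 0.00161172
Highest score → spanish.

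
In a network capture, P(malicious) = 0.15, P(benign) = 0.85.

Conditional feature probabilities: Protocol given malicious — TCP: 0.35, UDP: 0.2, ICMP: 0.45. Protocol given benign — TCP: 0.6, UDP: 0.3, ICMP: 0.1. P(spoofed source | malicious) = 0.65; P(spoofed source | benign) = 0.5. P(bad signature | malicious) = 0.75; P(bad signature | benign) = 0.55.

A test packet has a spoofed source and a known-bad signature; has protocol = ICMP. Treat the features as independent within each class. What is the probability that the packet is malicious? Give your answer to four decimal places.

malicious: 0.15 × 0.45 × 0.65 × 0.75 = 0.03290625
benign: 0.85 × 0.1 × 0.5 × 0.55 = 0.023375
P(malicious | x) = 0.03290625 / 0.05628125 ≈ 0.5847

0.5847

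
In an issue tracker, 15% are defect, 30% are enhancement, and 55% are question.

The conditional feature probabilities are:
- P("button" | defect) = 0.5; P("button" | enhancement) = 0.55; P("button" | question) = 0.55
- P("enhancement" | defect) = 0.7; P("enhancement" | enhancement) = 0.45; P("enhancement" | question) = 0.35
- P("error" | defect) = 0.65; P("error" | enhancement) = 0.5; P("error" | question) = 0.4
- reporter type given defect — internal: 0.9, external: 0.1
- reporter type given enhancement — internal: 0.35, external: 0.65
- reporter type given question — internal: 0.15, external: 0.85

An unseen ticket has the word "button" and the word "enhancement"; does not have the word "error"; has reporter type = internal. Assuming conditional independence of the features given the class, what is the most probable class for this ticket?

defect

defect: 0.15 × 0.5 × 0.7 × (1−0.65) × 0.9 = 0.0165375
enhancement: 0.3 × 0.55 × 0.45 × (1−0.5) × 0.35 = 0.01299375
question: 0.55 × 0.55 × 0.35 × (1−0.4) × 0.15 = 0.00952875
Highest score → defect.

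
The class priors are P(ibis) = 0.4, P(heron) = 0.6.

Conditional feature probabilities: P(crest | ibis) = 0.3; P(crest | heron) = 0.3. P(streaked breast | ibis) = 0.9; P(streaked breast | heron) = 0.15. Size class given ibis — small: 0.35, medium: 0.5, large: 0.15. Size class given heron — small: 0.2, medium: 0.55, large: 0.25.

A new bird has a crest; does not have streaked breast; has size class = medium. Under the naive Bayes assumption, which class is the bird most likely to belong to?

heron

ibis: 0.4 × 0.3 × (1−0.9) × 0.5 = 0.006
heron: 0.6 × 0.3 × (1−0.15) × 0.55 = 0.08415
Highest score → heron.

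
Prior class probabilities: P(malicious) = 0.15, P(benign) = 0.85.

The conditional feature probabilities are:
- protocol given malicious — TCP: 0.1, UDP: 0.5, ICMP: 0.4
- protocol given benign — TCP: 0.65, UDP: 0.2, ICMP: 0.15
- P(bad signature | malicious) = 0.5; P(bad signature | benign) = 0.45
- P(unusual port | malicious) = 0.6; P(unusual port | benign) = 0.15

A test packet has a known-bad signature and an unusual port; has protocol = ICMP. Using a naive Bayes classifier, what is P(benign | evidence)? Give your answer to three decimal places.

malicious: 0.15 × 0.4 × 0.5 × 0.6 = 0.018
benign: 0.85 × 0.15 × 0.45 × 0.15 = 0.00860625
P(benign | x) = 0.00860625 / 0.02660625 ≈ 0.323

0.323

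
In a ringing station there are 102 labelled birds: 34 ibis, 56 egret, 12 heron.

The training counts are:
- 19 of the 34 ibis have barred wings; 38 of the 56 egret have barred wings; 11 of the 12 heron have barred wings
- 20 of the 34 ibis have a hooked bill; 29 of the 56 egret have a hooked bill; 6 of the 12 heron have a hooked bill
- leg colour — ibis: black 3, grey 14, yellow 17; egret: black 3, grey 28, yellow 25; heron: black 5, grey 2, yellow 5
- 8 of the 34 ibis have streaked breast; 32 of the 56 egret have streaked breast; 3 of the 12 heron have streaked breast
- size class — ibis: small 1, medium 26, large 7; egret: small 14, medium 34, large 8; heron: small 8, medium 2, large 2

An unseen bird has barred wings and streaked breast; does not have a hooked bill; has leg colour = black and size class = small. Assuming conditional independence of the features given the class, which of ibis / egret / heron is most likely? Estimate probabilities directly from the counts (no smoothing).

heron

ibis: (34/102) × (19/34) × (14/34) × (3/34) × (8/34) × (1/34) ≈ 0.0000468357
egret: (56/102) × (38/56) × (27/56) × (3/56) × (32/56) × (14/56) ≈ 0.00137466
heron: (12/102) × (11/12) × (6/12) × (5/12) × (3/12) × (8/12) ≈ 0.00374455
Highest score → heron.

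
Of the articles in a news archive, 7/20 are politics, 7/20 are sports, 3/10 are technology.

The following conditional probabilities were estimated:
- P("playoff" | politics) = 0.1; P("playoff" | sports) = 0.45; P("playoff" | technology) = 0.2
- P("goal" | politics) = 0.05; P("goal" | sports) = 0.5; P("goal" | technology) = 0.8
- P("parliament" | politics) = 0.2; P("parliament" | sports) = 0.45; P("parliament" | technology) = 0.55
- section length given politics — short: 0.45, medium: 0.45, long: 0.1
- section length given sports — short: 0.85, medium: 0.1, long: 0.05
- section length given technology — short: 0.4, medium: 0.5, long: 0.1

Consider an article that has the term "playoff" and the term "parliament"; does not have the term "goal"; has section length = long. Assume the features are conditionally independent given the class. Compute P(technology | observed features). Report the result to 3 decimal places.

politics: 0.35 × 0.1 × (1−0.05) × 0.2 × 0.1 = 0.000665
sports: 0.35 × 0.45 × (1−0.5) × 0.45 × 0.05 = 0.001771875
technology: 0.3 × 0.2 × (1−0.8) × 0.55 × 0.1 = 0.00066
P(technology | x) = 0.00066 / 0.003096875 ≈ 0.213

0.213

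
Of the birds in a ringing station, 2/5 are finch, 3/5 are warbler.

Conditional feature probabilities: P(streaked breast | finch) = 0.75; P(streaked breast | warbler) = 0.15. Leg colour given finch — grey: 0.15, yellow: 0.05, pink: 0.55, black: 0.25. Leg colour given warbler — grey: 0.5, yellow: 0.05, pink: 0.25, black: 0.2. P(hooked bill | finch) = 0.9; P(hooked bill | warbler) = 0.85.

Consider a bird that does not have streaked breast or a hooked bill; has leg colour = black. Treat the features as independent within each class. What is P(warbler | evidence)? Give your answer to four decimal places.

finch: 0.4 × (1−0.75) × 0.25 × (1−0.9) = 0.0025
warbler: 0.6 × (1−0.15) × 0.2 × (1−0.85) = 0.0153
P(warbler | x) = 0.0153 / 0.0178 ≈ 0.8596

0.8596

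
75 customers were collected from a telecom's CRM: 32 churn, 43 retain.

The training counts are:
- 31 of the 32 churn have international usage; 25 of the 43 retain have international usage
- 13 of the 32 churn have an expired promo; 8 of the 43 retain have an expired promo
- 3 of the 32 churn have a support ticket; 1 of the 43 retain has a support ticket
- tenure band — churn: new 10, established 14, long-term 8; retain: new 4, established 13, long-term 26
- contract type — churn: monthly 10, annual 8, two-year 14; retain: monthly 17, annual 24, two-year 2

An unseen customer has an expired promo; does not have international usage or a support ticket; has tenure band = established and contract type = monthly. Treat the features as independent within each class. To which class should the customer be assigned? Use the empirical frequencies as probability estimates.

retain

churn: (32/75) × (1/32) × (13/32) × (29/32) × (14/32) × (10/32) ≈ 0.000671132
retain: (43/75) × (18/43) × (8/43) × (42/43) × (13/43) × (17/43) ≈ 0.00521277
Highest score → retain.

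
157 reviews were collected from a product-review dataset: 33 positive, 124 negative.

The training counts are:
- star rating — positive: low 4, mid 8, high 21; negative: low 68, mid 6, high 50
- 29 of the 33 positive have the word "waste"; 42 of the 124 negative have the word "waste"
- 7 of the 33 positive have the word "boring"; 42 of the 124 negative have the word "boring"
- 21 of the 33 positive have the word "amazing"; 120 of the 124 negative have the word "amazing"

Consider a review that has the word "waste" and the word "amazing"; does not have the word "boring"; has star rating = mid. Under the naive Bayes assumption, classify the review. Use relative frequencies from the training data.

positive

positive: (33/157) × (8/33) × (29/33) × (26/33) × (21/33) ≈ 0.0224512
negative: (124/157) × (6/124) × (42/124) × (82/124) × (120/124) ≈ 0.00828383
Highest score → positive.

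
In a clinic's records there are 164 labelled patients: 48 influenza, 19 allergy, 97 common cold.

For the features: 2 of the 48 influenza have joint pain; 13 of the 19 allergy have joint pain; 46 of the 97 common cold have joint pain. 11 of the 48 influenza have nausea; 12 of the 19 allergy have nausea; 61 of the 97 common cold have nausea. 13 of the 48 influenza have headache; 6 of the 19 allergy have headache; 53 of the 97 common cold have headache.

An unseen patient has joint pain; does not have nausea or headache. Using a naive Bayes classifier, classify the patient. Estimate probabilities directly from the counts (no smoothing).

common cold

influenza: (48/164) × (2/48) × (37/48) × (35/48) ≈ 0.00685446
allergy: (19/164) × (13/19) × (7/19) × (13/19) ≈ 0.0199818
common cold: (97/164) × (46/97) × (36/97) × (44/97) ≈ 0.04722
Highest score → common cold.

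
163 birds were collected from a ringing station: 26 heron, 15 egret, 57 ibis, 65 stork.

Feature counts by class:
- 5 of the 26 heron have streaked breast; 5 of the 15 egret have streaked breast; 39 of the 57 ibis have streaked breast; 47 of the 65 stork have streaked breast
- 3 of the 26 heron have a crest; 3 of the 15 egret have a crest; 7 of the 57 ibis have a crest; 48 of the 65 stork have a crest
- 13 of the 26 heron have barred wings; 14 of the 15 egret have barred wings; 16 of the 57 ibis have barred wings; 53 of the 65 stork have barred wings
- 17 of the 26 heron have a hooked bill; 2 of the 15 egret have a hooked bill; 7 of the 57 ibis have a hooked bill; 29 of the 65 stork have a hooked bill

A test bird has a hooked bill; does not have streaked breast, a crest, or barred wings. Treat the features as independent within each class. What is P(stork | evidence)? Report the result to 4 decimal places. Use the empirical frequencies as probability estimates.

0.0489

heron: (26/163) × (21/26) × (23/26) × (13/26) × (17/26) ≈ 0.037259
egret: (15/163) × (10/15) × (12/15) × (1/15) × (2/15) ≈ 0.000436264
ibis: (57/163) × (18/57) × (50/57) × (41/57) × (7/57) ≈ 0.00855682
stork: (65/163) × (18/65) × (17/65) × (12/65) × (29/65) ≈ 0.00237888
P(stork | x) = 0.00237888 / 0.048630964 ≈ 0.0489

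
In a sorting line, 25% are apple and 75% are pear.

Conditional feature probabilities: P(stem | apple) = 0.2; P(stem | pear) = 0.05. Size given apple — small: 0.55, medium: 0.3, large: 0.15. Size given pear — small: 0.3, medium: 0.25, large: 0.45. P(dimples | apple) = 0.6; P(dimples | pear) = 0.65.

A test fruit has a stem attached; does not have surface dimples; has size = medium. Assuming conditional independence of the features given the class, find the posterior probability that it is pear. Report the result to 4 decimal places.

0.3535

apple: 0.25 × 0.2 × 0.3 × (1−0.6) = 0.006
pear: 0.75 × 0.05 × 0.25 × (1−0.65) = 0.00328125
P(pear | x) = 0.00328125 / 0.00928125 ≈ 0.3535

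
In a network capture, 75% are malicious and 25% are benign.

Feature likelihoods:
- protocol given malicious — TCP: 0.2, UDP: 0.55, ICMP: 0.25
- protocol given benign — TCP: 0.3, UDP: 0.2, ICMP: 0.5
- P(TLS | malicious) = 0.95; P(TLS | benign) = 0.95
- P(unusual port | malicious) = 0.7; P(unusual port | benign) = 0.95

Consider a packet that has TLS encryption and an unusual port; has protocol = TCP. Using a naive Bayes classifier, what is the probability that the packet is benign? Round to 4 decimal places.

malicious: 0.75 × 0.2 × 0.95 × 0.7 = 0.09975
benign: 0.25 × 0.3 × 0.95 × 0.95 = 0.0676875
P(benign | x) = 0.0676875 / 0.1674375 ≈ 0.4043

0.4043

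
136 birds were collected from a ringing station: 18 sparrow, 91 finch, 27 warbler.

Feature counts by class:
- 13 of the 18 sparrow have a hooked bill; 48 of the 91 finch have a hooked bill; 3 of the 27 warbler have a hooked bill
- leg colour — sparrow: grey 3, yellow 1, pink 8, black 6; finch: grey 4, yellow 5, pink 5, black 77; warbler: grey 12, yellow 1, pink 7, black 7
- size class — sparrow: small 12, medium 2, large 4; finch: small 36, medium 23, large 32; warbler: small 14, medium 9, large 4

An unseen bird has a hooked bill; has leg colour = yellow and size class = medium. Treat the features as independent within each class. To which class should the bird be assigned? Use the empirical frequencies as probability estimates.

finch

sparrow: (18/136) × (13/18) × (1/18) × (2/18) ≈ 0.000590051
finch: (91/136) × (48/91) × (5/91) × (23/91) ≈ 0.00490137
warbler: (27/136) × (3/27) × (1/27) × (9/27) ≈ 0.000272331
Highest score → finch.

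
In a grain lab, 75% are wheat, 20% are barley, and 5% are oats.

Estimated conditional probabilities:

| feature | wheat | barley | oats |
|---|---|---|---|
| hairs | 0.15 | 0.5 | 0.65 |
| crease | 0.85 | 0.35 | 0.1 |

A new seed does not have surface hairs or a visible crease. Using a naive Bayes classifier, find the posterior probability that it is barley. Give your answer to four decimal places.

0.3685

wheat: 0.75 × (1−0.15) × (1−0.85) = 0.095625
barley: 0.2 × (1−0.5) × (1−0.35) = 0.065
oats: 0.05 × (1−0.65) × (1−0.1) = 0.01575
P(barley | x) = 0.065 / 0.176375 ≈ 0.3685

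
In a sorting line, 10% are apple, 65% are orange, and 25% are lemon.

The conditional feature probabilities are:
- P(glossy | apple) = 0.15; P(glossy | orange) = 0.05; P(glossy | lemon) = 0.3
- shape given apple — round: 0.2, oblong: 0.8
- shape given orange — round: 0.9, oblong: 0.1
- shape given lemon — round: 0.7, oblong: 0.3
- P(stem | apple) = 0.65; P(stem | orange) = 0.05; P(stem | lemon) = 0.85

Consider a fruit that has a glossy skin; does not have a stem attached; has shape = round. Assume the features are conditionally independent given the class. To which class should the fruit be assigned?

orange

apple: 0.1 × 0.15 × 0.2 × (1−0.65) = 0.00105
orange: 0.65 × 0.05 × 0.9 × (1−0.05) = 0.0277875
lemon: 0.25 × 0.3 × 0.7 × (1−0.85) = 0.007875
Highest score → orange.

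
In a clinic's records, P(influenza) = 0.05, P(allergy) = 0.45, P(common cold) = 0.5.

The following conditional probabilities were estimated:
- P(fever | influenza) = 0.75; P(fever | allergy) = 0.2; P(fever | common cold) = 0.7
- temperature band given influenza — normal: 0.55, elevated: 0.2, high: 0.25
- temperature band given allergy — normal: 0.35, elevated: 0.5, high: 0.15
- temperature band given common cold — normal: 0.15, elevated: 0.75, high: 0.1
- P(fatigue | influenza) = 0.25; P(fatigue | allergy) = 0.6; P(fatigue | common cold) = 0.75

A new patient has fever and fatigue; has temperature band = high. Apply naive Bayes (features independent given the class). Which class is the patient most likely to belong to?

common cold

influenza: 0.05 × 0.75 × 0.25 × 0.25 = 0.00234375
allergy: 0.45 × 0.2 × 0.15 × 0.6 = 0.0081
common cold: 0.5 × 0.7 × 0.1 × 0.75 = 0.02625
Highest score → common cold.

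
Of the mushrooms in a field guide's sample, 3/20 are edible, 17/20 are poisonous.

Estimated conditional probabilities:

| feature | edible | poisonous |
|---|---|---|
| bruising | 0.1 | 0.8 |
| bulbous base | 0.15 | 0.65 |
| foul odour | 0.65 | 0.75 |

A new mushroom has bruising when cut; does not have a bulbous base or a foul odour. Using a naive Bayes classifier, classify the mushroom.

edible: 0.15 × 0.1 × (1−0.15) × (1−0.65) = 0.0044625
poisonous: 0.85 × 0.8 × (1−0.65) × (1−0.75) = 0.0595
Highest score → poisonous.

poisonous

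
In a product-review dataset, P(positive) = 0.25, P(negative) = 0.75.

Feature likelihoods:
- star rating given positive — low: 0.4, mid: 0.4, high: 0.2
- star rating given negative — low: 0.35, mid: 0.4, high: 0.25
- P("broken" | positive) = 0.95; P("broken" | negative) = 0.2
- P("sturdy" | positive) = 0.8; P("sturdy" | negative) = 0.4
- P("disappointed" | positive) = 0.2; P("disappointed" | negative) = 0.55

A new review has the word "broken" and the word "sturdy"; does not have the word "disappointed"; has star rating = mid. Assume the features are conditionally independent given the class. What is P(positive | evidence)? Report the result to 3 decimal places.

0.849

positive: 0.25 × 0.4 × 0.95 × 0.8 × (1−0.2) = 0.0608
negative: 0.75 × 0.4 × 0.2 × 0.4 × (1−0.55) = 0.0108
P(positive | x) = 0.0608 / 0.0716 ≈ 0.849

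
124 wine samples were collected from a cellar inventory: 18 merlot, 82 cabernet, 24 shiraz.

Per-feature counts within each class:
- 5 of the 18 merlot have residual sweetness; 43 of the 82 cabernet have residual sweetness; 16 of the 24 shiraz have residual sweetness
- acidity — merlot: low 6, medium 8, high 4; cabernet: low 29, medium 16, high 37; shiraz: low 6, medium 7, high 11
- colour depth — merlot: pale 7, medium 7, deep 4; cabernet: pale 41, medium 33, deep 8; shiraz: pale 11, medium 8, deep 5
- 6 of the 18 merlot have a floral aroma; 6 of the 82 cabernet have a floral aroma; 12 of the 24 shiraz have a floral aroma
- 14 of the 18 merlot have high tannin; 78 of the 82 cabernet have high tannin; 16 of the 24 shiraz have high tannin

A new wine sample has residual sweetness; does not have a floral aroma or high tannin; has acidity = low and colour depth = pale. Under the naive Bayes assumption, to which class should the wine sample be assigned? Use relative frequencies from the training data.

cabernet

merlot: (18/124) × (5/18) × (6/18) × (7/18) × (12/18) × (4/18) ≈ 0.000774371
cabernet: (82/124) × (43/82) × (29/82) × (41/82) × (76/82) × (4/82) ≈ 0.00277234
shiraz: (24/124) × (16/24) × (6/24) × (11/24) × (12/24) × (8/24) ≈ 0.00246416
Highest score → cabernet.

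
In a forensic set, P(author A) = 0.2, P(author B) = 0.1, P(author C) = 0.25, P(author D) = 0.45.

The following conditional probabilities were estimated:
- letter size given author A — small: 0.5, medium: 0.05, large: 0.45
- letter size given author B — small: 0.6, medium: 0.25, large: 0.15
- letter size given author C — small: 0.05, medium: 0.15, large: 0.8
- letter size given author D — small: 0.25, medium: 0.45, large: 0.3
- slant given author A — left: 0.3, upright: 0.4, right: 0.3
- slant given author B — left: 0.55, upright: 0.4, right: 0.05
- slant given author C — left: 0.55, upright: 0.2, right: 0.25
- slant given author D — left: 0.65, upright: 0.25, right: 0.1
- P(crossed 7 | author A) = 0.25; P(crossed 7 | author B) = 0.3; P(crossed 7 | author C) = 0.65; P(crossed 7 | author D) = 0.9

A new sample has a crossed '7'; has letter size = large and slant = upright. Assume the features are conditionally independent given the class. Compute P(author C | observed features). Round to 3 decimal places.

0.387

author A: 0.2 × 0.45 × 0.4 × 0.25 = 0.009
author B: 0.1 × 0.15 × 0.4 × 0.3 = 0.0018
author C: 0.25 × 0.8 × 0.2 × 0.65 = 0.026
author D: 0.45 × 0.3 × 0.25 × 0.9 = 0.030375
P(author C | x) = 0.026 / 0.067175 ≈ 0.387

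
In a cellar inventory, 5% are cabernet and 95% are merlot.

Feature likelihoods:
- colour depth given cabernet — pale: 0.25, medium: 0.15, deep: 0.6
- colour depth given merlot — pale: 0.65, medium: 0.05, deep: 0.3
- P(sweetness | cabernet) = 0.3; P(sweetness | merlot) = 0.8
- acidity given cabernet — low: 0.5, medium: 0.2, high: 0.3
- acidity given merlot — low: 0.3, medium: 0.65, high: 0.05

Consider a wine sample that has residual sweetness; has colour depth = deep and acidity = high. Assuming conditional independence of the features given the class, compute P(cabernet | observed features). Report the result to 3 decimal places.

cabernet: 0.05 × 0.6 × 0.3 × 0.3 = 0.0027
merlot: 0.95 × 0.3 × 0.8 × 0.05 = 0.0114
P(cabernet | x) = 0.0027 / 0.0141 ≈ 0.191

0.191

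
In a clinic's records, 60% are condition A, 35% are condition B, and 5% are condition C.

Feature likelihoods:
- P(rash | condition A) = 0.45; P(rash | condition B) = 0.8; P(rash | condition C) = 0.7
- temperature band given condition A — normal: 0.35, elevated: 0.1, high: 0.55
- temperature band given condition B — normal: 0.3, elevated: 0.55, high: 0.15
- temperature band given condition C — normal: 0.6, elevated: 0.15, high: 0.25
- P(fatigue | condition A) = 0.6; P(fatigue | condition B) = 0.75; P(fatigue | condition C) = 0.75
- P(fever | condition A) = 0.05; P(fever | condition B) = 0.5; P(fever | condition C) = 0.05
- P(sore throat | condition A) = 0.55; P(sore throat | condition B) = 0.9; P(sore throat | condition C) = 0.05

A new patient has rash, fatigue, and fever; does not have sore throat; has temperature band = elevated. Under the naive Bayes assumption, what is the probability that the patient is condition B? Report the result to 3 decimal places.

condition A: 0.6 × 0.45 × 0.1 × 0.6 × 0.05 × (1−0.55) = 0.0003645
condition B: 0.35 × 0.8 × 0.55 × 0.75 × 0.5 × (1−0.9) = 0.005775
condition C: 0.05 × 0.7 × 0.15 × 0.75 × 0.05 × (1−0.05) = 0.00018703125
P(condition B | x) = 0.005775 / 0.00632653125 ≈ 0.913

0.913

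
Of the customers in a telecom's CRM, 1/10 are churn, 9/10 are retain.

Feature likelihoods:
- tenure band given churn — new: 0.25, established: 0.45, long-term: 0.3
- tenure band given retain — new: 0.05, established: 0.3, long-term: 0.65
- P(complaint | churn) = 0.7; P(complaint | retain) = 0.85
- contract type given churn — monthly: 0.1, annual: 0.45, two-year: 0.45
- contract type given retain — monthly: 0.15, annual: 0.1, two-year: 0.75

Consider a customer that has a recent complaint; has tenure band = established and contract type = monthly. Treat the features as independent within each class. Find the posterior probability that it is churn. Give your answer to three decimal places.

0.084

churn: 0.1 × 0.45 × 0.7 × 0.1 = 0.00315
retain: 0.9 × 0.3 × 0.85 × 0.15 = 0.034425
P(churn | x) = 0.00315 / 0.037575 ≈ 0.084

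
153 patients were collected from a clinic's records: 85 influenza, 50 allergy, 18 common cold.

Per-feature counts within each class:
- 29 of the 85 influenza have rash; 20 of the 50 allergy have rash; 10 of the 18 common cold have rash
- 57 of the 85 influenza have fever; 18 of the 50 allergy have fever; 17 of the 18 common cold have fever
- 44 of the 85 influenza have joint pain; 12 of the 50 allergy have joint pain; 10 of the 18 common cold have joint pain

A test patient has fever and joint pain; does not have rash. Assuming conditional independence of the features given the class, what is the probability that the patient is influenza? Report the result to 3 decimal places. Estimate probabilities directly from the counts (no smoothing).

influenza: (85/153) × (56/85) × (57/85) × (44/85) ≈ 0.127053
allergy: (50/153) × (30/50) × (18/50) × (12/50) ≈ 0.0169412
common cold: (18/153) × (8/18) × (17/18) × (10/18) ≈ 0.0274348
P(influenza | x) = 0.127053 / 0.171429 ≈ 0.741

0.741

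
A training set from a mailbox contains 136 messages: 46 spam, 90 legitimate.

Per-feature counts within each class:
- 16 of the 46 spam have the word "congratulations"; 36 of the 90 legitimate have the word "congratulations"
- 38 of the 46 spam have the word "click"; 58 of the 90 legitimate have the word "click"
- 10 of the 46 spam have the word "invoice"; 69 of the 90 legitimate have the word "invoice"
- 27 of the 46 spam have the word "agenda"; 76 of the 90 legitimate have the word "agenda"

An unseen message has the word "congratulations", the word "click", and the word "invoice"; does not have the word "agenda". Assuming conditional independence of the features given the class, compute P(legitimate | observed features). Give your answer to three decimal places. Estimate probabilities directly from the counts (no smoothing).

spam: (46/136) × (16/46) × (38/46) × (10/46) × (19/46) ≈ 0.00872659
legitimate: (90/136) × (36/90) × (58/90) × (69/90) × (14/90) ≈ 0.0203442
P(legitimate | x) = 0.0203442 / 0.02907079 ≈ 0.700

0.700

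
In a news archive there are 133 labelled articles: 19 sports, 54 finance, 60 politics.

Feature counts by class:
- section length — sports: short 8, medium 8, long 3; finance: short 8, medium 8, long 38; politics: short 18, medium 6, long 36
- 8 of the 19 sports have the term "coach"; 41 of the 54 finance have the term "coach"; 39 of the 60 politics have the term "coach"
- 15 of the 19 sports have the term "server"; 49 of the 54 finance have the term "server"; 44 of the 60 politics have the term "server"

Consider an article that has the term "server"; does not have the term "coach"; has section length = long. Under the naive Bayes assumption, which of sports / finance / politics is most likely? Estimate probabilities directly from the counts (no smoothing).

sports: (19/133) × (3/19) × (11/19) × (15/19) ≈ 0.0103097
finance: (54/133) × (38/54) × (13/54) × (49/54) ≈ 0.0624143
politics: (60/133) × (36/60) × (21/60) × (44/60) ≈ 0.0694737
Highest score → politics.

politics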